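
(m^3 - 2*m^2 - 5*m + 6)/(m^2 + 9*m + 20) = (m^3 - 2*m^2 - 5*m + 6)/(m^2 + 9*m + 20)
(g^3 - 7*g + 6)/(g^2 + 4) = (g^3 - 7*g + 6)/(g^2 + 4)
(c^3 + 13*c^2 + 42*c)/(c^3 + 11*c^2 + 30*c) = (c + 7)/(c + 5)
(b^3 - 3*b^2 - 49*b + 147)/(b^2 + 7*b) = b - 10 + 21/b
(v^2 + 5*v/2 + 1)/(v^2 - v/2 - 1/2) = (v + 2)/(v - 1)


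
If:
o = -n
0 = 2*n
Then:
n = 0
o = 0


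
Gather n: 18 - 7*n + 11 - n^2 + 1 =-n^2 - 7*n + 30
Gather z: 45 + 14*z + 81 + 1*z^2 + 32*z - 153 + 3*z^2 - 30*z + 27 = 4*z^2 + 16*z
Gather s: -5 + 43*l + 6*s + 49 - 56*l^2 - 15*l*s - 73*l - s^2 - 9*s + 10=-56*l^2 - 30*l - s^2 + s*(-15*l - 3) + 54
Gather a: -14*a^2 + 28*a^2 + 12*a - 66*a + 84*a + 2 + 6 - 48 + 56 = 14*a^2 + 30*a + 16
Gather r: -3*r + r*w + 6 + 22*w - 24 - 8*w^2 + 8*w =r*(w - 3) - 8*w^2 + 30*w - 18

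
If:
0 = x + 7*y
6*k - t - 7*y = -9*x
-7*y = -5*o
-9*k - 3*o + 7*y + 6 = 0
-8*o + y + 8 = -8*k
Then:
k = 418/347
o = 840/347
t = -39492/347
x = -4200/347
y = 600/347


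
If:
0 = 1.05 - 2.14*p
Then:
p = 0.49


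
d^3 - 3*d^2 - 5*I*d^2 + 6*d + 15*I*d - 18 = (d - 3)*(d - 6*I)*(d + I)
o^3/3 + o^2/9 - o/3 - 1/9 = (o/3 + 1/3)*(o - 1)*(o + 1/3)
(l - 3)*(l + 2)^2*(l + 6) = l^4 + 7*l^3 - 2*l^2 - 60*l - 72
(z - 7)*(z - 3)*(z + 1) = z^3 - 9*z^2 + 11*z + 21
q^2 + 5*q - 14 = (q - 2)*(q + 7)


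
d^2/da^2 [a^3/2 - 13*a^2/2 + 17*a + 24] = 3*a - 13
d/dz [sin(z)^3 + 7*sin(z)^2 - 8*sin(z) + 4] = (3*sin(z)^2 + 14*sin(z) - 8)*cos(z)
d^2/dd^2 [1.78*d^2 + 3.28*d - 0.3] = 3.56000000000000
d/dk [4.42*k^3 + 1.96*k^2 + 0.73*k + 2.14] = 13.26*k^2 + 3.92*k + 0.73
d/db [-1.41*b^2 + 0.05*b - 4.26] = 0.05 - 2.82*b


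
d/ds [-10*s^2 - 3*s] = -20*s - 3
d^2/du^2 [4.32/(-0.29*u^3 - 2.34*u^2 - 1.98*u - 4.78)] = ((7.5168*u + 20.2176)*(0.29*u^3 + 2.34*u^2 + 1.98*u + 4.78) - 4.32*(0.87*u^2 + 4.68*u + 1.98)*(1.74*u^2 + 9.36*u + 3.96))/(0.29*u^3 + 2.34*u^2 + 1.98*u + 4.78)^3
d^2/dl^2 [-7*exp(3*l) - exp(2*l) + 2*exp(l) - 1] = (-63*exp(2*l) - 4*exp(l) + 2)*exp(l)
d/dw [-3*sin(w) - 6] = -3*cos(w)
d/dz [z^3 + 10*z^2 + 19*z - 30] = 3*z^2 + 20*z + 19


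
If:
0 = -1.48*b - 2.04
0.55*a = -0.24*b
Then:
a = 0.60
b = -1.38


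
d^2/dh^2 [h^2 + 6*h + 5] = 2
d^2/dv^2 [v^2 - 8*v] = 2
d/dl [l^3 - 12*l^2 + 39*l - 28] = 3*l^2 - 24*l + 39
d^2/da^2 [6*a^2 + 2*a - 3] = 12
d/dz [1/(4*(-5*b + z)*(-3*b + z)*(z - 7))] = (-(3*b - z)*(5*b - z) + (3*b - z)*(z - 7) + (5*b - z)*(z - 7))/(4*(3*b - z)^2*(5*b - z)^2*(z - 7)^2)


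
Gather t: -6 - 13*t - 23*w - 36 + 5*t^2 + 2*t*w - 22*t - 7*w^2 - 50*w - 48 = 5*t^2 + t*(2*w - 35) - 7*w^2 - 73*w - 90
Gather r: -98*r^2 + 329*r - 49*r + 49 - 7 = -98*r^2 + 280*r + 42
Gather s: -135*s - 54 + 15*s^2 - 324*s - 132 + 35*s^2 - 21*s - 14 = 50*s^2 - 480*s - 200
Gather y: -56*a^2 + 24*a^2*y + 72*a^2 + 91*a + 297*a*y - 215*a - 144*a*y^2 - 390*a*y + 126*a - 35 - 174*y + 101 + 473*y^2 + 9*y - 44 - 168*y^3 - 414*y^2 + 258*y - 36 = 16*a^2 + 2*a - 168*y^3 + y^2*(59 - 144*a) + y*(24*a^2 - 93*a + 93) - 14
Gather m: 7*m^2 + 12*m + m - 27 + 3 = 7*m^2 + 13*m - 24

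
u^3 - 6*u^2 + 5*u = u*(u - 5)*(u - 1)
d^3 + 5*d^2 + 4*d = d*(d + 1)*(d + 4)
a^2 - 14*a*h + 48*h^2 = (a - 8*h)*(a - 6*h)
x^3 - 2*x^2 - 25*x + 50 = (x - 5)*(x - 2)*(x + 5)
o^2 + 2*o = o*(o + 2)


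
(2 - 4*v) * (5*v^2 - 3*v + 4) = -20*v^3 + 22*v^2 - 22*v + 8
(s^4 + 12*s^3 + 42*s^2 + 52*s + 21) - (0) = s^4 + 12*s^3 + 42*s^2 + 52*s + 21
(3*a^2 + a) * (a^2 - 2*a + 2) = 3*a^4 - 5*a^3 + 4*a^2 + 2*a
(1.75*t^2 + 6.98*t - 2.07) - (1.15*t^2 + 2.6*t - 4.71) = 0.6*t^2 + 4.38*t + 2.64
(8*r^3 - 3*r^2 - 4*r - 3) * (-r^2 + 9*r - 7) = -8*r^5 + 75*r^4 - 79*r^3 - 12*r^2 + r + 21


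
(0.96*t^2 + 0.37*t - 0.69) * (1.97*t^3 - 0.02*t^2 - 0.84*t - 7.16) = 1.8912*t^5 + 0.7097*t^4 - 2.1731*t^3 - 7.1706*t^2 - 2.0696*t + 4.9404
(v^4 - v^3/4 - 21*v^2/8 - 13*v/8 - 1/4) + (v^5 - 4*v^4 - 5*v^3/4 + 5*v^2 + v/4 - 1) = v^5 - 3*v^4 - 3*v^3/2 + 19*v^2/8 - 11*v/8 - 5/4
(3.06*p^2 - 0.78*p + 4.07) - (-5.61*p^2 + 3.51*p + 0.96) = 8.67*p^2 - 4.29*p + 3.11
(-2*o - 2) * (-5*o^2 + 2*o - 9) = 10*o^3 + 6*o^2 + 14*o + 18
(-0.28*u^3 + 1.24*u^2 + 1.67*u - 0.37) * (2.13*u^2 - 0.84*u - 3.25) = -0.5964*u^5 + 2.8764*u^4 + 3.4255*u^3 - 6.2209*u^2 - 5.1167*u + 1.2025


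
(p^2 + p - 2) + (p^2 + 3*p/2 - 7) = 2*p^2 + 5*p/2 - 9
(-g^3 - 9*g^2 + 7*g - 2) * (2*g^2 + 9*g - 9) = -2*g^5 - 27*g^4 - 58*g^3 + 140*g^2 - 81*g + 18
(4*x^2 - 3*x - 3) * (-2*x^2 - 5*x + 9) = -8*x^4 - 14*x^3 + 57*x^2 - 12*x - 27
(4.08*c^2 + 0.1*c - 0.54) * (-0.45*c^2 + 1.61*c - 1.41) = -1.836*c^4 + 6.5238*c^3 - 5.3488*c^2 - 1.0104*c + 0.7614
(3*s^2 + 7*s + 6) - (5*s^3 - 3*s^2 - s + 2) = -5*s^3 + 6*s^2 + 8*s + 4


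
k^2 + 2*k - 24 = (k - 4)*(k + 6)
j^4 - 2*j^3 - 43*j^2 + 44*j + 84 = (j - 7)*(j - 2)*(j + 1)*(j + 6)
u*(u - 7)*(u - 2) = u^3 - 9*u^2 + 14*u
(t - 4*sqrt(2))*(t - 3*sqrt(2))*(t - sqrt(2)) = t^3 - 8*sqrt(2)*t^2 + 38*t - 24*sqrt(2)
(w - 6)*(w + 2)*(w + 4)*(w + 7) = w^4 + 7*w^3 - 28*w^2 - 244*w - 336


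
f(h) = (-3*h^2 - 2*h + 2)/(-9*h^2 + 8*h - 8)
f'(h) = (-6*h - 2)/(-9*h^2 + 8*h - 8) + (18*h - 8)*(-3*h^2 - 2*h + 2)/(-9*h^2 + 8*h - 8)^2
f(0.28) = -0.19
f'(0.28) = 0.48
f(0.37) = -0.14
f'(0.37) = 0.64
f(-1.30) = 0.01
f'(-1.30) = -0.16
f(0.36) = -0.14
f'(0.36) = 0.63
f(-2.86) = 0.16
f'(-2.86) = -0.05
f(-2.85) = 0.16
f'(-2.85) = -0.05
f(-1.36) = 0.02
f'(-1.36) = -0.15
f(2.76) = 0.48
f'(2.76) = -0.03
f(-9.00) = 0.28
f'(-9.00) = -0.00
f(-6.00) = 0.25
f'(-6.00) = -0.01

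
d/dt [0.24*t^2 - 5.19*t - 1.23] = 0.48*t - 5.19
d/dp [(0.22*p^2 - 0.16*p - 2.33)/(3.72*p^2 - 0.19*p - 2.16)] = (0.5534*p^2 + 16.3848*p - 0.0971)/(13.8384*p^4 - 1.4136*p^3 - 16.0343*p^2 + 0.8208*p + 4.6656)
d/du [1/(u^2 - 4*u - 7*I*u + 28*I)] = (-2*u + 4 + 7*I)/(u^2 - 4*u - 7*I*u + 28*I)^2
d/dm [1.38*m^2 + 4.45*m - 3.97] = 2.76*m + 4.45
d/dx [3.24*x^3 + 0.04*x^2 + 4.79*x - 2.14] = 9.72*x^2 + 0.08*x + 4.79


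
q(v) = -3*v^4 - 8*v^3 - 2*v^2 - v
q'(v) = -12*v^3 - 24*v^2 - 4*v - 1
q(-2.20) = 7.43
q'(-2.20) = 19.42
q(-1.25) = 6.43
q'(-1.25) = -10.06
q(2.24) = -177.72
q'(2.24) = -265.26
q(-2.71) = -14.57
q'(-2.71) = 72.41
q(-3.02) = -44.42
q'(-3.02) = 122.71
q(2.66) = -317.57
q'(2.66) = -407.31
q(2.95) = -452.93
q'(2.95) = -529.73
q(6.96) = -9840.84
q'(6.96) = -5237.28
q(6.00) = -5694.00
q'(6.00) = -3481.00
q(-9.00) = -14004.00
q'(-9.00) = 6839.00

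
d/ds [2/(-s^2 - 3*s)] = 2*(2*s + 3)/(s^2*(s + 3)^2)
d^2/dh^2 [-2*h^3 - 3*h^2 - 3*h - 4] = -12*h - 6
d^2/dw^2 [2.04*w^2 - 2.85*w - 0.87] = 4.08000000000000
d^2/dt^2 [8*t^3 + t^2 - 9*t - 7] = 48*t + 2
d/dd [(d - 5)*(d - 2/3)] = 2*d - 17/3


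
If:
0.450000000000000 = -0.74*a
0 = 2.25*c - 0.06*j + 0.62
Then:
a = -0.61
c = 0.0266666666666667*j - 0.275555555555556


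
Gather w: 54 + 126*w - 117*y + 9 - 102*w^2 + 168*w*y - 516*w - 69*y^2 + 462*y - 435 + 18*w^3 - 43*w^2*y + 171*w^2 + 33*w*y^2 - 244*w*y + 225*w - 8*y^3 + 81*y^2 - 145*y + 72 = 18*w^3 + w^2*(69 - 43*y) + w*(33*y^2 - 76*y - 165) - 8*y^3 + 12*y^2 + 200*y - 300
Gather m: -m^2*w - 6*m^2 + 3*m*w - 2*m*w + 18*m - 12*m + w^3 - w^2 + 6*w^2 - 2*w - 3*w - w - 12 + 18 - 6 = m^2*(-w - 6) + m*(w + 6) + w^3 + 5*w^2 - 6*w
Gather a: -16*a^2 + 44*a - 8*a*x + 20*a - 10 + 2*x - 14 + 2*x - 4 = -16*a^2 + a*(64 - 8*x) + 4*x - 28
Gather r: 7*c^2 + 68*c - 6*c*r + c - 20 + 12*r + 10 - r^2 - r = 7*c^2 + 69*c - r^2 + r*(11 - 6*c) - 10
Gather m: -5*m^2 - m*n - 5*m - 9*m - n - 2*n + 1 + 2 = -5*m^2 + m*(-n - 14) - 3*n + 3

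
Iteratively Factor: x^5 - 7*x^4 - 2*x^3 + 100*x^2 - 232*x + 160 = (x - 5)*(x^4 - 2*x^3 - 12*x^2 + 40*x - 32) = (x - 5)*(x + 4)*(x^3 - 6*x^2 + 12*x - 8) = (x - 5)*(x - 2)*(x + 4)*(x^2 - 4*x + 4) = (x - 5)*(x - 2)^2*(x + 4)*(x - 2)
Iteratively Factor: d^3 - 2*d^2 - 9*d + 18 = (d - 2)*(d^2 - 9) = (d - 2)*(d + 3)*(d - 3)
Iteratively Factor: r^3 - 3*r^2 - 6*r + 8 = (r - 1)*(r^2 - 2*r - 8) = (r - 4)*(r - 1)*(r + 2)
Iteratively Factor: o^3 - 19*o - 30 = (o + 3)*(o^2 - 3*o - 10) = (o + 2)*(o + 3)*(o - 5)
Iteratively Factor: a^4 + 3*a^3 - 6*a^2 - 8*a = (a)*(a^3 + 3*a^2 - 6*a - 8) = a*(a + 4)*(a^2 - a - 2) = a*(a - 2)*(a + 4)*(a + 1)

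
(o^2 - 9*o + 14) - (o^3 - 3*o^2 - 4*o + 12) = -o^3 + 4*o^2 - 5*o + 2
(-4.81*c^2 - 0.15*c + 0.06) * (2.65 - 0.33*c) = 1.5873*c^3 - 12.697*c^2 - 0.4173*c + 0.159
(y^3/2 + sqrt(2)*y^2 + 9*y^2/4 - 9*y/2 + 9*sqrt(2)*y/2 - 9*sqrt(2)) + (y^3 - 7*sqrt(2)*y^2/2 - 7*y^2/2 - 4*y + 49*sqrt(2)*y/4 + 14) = 3*y^3/2 - 5*sqrt(2)*y^2/2 - 5*y^2/4 - 17*y/2 + 67*sqrt(2)*y/4 - 9*sqrt(2) + 14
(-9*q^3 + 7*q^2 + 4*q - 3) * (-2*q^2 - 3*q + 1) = 18*q^5 + 13*q^4 - 38*q^3 + q^2 + 13*q - 3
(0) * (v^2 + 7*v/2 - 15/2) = 0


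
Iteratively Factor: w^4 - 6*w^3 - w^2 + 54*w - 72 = (w + 3)*(w^3 - 9*w^2 + 26*w - 24) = (w - 2)*(w + 3)*(w^2 - 7*w + 12) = (w - 3)*(w - 2)*(w + 3)*(w - 4)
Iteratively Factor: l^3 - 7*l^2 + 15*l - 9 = (l - 3)*(l^2 - 4*l + 3) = (l - 3)^2*(l - 1)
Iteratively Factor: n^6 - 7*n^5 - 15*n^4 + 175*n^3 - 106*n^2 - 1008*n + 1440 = (n - 5)*(n^5 - 2*n^4 - 25*n^3 + 50*n^2 + 144*n - 288) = (n - 5)*(n - 2)*(n^4 - 25*n^2 + 144) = (n - 5)*(n - 3)*(n - 2)*(n^3 + 3*n^2 - 16*n - 48) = (n - 5)*(n - 4)*(n - 3)*(n - 2)*(n^2 + 7*n + 12) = (n - 5)*(n - 4)*(n - 3)*(n - 2)*(n + 3)*(n + 4)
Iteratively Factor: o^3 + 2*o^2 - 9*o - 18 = (o - 3)*(o^2 + 5*o + 6) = (o - 3)*(o + 2)*(o + 3)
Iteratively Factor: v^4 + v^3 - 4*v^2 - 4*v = (v + 1)*(v^3 - 4*v) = (v - 2)*(v + 1)*(v^2 + 2*v) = v*(v - 2)*(v + 1)*(v + 2)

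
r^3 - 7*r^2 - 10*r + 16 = (r - 8)*(r - 1)*(r + 2)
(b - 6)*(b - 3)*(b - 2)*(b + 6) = b^4 - 5*b^3 - 30*b^2 + 180*b - 216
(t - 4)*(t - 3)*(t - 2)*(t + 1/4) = t^4 - 35*t^3/4 + 95*t^2/4 - 35*t/2 - 6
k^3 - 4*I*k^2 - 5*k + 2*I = (k - 2*I)*(k - I)^2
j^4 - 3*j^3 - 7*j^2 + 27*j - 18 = (j - 3)*(j - 2)*(j - 1)*(j + 3)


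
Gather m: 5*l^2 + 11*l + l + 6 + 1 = 5*l^2 + 12*l + 7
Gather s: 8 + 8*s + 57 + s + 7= 9*s + 72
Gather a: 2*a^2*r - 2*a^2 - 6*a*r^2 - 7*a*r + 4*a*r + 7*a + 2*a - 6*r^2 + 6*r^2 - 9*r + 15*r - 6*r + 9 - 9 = a^2*(2*r - 2) + a*(-6*r^2 - 3*r + 9)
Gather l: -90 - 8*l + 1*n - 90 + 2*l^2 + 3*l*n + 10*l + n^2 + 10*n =2*l^2 + l*(3*n + 2) + n^2 + 11*n - 180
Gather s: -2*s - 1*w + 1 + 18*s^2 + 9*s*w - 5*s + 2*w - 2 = 18*s^2 + s*(9*w - 7) + w - 1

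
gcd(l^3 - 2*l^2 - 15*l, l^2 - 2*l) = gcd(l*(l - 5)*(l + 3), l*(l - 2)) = l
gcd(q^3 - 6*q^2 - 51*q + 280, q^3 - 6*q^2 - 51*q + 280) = q^3 - 6*q^2 - 51*q + 280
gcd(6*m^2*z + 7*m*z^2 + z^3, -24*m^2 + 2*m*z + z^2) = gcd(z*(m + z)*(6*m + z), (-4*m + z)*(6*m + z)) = 6*m + z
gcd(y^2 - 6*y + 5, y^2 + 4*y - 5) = y - 1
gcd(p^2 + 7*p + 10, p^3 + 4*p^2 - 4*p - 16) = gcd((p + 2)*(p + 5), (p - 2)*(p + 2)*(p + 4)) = p + 2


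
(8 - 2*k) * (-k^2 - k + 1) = 2*k^3 - 6*k^2 - 10*k + 8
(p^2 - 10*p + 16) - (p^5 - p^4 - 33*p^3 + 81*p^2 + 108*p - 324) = -p^5 + p^4 + 33*p^3 - 80*p^2 - 118*p + 340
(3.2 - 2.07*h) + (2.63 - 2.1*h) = 5.83 - 4.17*h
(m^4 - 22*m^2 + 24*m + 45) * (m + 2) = m^5 + 2*m^4 - 22*m^3 - 20*m^2 + 93*m + 90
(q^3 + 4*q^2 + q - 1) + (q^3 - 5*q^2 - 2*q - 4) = 2*q^3 - q^2 - q - 5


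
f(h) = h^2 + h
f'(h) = 2*h + 1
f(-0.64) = -0.23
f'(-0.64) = -0.28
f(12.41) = 166.42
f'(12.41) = 25.82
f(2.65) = 9.67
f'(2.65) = 6.30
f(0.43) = 0.61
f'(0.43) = 1.86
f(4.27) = 22.50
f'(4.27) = 9.54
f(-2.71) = 4.63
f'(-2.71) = -4.42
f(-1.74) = 1.29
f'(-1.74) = -2.48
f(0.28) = 0.36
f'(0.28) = 1.56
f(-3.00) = 6.00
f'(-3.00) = -5.00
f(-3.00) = 6.00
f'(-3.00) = -5.00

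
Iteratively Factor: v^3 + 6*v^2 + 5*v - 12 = (v + 4)*(v^2 + 2*v - 3) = (v - 1)*(v + 4)*(v + 3)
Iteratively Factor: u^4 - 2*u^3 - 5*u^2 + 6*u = (u)*(u^3 - 2*u^2 - 5*u + 6) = u*(u + 2)*(u^2 - 4*u + 3) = u*(u - 3)*(u + 2)*(u - 1)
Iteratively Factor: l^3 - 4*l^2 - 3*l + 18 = (l + 2)*(l^2 - 6*l + 9) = (l - 3)*(l + 2)*(l - 3)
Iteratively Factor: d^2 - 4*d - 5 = (d - 5)*(d + 1)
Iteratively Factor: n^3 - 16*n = (n - 4)*(n^2 + 4*n) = (n - 4)*(n + 4)*(n)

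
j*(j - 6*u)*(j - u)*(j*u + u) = j^4*u - 7*j^3*u^2 + j^3*u + 6*j^2*u^3 - 7*j^2*u^2 + 6*j*u^3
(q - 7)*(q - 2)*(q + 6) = q^3 - 3*q^2 - 40*q + 84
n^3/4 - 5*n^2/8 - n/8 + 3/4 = (n/4 + 1/4)*(n - 2)*(n - 3/2)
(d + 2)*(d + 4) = d^2 + 6*d + 8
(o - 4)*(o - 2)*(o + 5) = o^3 - o^2 - 22*o + 40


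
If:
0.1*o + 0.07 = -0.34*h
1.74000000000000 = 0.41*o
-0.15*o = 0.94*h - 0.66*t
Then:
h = -1.45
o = 4.24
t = -1.11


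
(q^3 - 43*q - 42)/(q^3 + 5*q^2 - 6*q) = (q^2 - 6*q - 7)/(q*(q - 1))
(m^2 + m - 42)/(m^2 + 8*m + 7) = (m - 6)/(m + 1)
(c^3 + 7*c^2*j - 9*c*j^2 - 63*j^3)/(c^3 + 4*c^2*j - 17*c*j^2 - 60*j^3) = (c^2 + 4*c*j - 21*j^2)/(c^2 + c*j - 20*j^2)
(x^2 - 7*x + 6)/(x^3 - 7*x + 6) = (x - 6)/(x^2 + x - 6)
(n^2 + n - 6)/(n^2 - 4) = (n + 3)/(n + 2)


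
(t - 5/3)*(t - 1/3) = t^2 - 2*t + 5/9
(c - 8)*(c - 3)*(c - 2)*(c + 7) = c^4 - 6*c^3 - 45*c^2 + 274*c - 336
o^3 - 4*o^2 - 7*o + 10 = (o - 5)*(o - 1)*(o + 2)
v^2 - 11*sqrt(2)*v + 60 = (v - 6*sqrt(2))*(v - 5*sqrt(2))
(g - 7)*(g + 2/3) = g^2 - 19*g/3 - 14/3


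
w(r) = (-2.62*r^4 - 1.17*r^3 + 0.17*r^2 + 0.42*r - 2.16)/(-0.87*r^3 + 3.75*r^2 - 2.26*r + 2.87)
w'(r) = (2.61*r^2 - 7.5*r + 2.26)*(-2.62*r^4 - 1.17*r^3 + 0.17*r^2 + 0.42*r - 2.16)/(-0.87*r^3 + 3.75*r^2 - 2.26*r + 2.87)^2 + (-10.48*r^3 - 3.51*r^2 + 0.34*r + 0.42)/(-0.87*r^3 + 3.75*r^2 - 2.26*r + 2.87) = (2.2794*r^6 - 19.65*r^5 + 13.524*r^4 - 24.0584*r^3 - 17.6705*r^2 + 17.1758*r - 3.6762)/(0.7569*r^6 - 6.525*r^5 + 17.9949*r^4 - 21.9438*r^3 + 26.6326*r^2 - 12.9724*r + 8.2369)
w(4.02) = 355.34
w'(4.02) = -2035.34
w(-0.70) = -0.39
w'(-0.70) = -0.21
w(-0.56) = -0.44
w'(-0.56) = -0.41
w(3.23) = -60.20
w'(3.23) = -131.17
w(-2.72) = -2.25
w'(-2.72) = 1.66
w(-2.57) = -2.00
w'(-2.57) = 1.59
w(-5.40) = -7.82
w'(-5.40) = 2.36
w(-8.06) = -14.49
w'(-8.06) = 2.63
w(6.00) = 57.25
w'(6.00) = -8.57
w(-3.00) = -2.73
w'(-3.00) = 1.78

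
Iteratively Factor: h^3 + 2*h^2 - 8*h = (h + 4)*(h^2 - 2*h) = h*(h + 4)*(h - 2)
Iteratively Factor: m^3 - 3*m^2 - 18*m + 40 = (m - 2)*(m^2 - m - 20) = (m - 2)*(m + 4)*(m - 5)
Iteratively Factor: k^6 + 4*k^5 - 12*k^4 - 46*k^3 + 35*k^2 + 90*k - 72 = (k + 3)*(k^5 + k^4 - 15*k^3 - k^2 + 38*k - 24) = (k - 1)*(k + 3)*(k^4 + 2*k^3 - 13*k^2 - 14*k + 24) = (k - 1)*(k + 2)*(k + 3)*(k^3 - 13*k + 12) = (k - 1)^2*(k + 2)*(k + 3)*(k^2 + k - 12) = (k - 3)*(k - 1)^2*(k + 2)*(k + 3)*(k + 4)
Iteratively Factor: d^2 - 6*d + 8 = (d - 4)*(d - 2)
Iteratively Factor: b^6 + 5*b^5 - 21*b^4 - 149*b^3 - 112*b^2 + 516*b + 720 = (b + 3)*(b^5 + 2*b^4 - 27*b^3 - 68*b^2 + 92*b + 240) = (b + 3)*(b + 4)*(b^4 - 2*b^3 - 19*b^2 + 8*b + 60) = (b + 3)^2*(b + 4)*(b^3 - 5*b^2 - 4*b + 20) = (b - 5)*(b + 3)^2*(b + 4)*(b^2 - 4) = (b - 5)*(b - 2)*(b + 3)^2*(b + 4)*(b + 2)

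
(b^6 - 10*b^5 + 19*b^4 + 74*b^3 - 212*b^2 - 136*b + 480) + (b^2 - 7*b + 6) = b^6 - 10*b^5 + 19*b^4 + 74*b^3 - 211*b^2 - 143*b + 486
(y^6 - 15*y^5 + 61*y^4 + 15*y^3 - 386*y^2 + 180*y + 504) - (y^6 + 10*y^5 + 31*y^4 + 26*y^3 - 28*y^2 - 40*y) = -25*y^5 + 30*y^4 - 11*y^3 - 358*y^2 + 220*y + 504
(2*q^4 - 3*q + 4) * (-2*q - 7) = -4*q^5 - 14*q^4 + 6*q^2 + 13*q - 28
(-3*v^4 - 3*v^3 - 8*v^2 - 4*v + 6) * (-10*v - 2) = 30*v^5 + 36*v^4 + 86*v^3 + 56*v^2 - 52*v - 12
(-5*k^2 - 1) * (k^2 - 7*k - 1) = -5*k^4 + 35*k^3 + 4*k^2 + 7*k + 1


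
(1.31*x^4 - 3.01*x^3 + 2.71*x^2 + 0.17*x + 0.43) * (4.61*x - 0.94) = 6.0391*x^5 - 15.1075*x^4 + 15.3225*x^3 - 1.7637*x^2 + 1.8225*x - 0.4042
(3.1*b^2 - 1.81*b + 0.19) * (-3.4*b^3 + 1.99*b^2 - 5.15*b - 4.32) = -10.54*b^5 + 12.323*b^4 - 20.2129*b^3 - 3.6924*b^2 + 6.8407*b - 0.8208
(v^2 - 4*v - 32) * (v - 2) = v^3 - 6*v^2 - 24*v + 64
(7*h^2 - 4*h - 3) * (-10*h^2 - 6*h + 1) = -70*h^4 - 2*h^3 + 61*h^2 + 14*h - 3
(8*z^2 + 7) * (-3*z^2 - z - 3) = -24*z^4 - 8*z^3 - 45*z^2 - 7*z - 21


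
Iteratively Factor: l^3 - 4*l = (l)*(l^2 - 4) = l*(l - 2)*(l + 2)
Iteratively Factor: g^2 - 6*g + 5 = (g - 5)*(g - 1)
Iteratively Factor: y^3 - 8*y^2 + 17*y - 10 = (y - 2)*(y^2 - 6*y + 5) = (y - 2)*(y - 1)*(y - 5)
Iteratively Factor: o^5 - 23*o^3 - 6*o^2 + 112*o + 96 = (o + 1)*(o^4 - o^3 - 22*o^2 + 16*o + 96) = (o - 3)*(o + 1)*(o^3 + 2*o^2 - 16*o - 32) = (o - 4)*(o - 3)*(o + 1)*(o^2 + 6*o + 8) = (o - 4)*(o - 3)*(o + 1)*(o + 2)*(o + 4)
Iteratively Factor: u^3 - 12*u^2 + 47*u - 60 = (u - 3)*(u^2 - 9*u + 20) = (u - 4)*(u - 3)*(u - 5)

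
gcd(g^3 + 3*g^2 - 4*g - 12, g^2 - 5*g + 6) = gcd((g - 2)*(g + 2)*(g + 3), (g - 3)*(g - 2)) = g - 2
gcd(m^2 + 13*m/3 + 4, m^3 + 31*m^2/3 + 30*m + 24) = m^2 + 13*m/3 + 4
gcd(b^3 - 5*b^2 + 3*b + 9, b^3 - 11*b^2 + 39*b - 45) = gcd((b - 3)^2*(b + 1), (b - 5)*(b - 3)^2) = b^2 - 6*b + 9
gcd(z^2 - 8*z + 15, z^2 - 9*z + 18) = z - 3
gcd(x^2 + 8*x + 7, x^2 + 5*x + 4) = x + 1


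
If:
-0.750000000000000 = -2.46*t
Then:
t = 0.30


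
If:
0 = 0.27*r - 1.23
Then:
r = 4.56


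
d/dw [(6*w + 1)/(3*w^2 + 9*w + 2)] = 3*(-6*w^2 - 2*w + 1)/(9*w^4 + 54*w^3 + 93*w^2 + 36*w + 4)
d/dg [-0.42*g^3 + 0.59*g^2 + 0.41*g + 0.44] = -1.26*g^2 + 1.18*g + 0.41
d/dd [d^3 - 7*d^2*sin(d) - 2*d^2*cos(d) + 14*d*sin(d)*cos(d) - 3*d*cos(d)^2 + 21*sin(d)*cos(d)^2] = 2*d^2*sin(d) - 7*d^2*cos(d) + 3*d^2 - 14*d*sin(d) + 3*d*sin(2*d) - 4*d*cos(d) + 14*d*cos(2*d) + 7*sin(2*d) + 21*cos(d)/4 - 3*cos(2*d)/2 + 63*cos(3*d)/4 - 3/2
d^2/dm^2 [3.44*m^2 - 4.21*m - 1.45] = 6.88000000000000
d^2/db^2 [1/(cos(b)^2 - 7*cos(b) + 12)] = (-4*sin(b)^4 + 3*sin(b)^2 - 441*cos(b)/4 + 21*cos(3*b)/4 + 75)/((cos(b) - 4)^3*(cos(b) - 3)^3)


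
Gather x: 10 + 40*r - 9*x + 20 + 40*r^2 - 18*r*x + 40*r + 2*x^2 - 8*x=40*r^2 + 80*r + 2*x^2 + x*(-18*r - 17) + 30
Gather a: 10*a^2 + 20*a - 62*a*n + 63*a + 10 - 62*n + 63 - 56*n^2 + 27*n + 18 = 10*a^2 + a*(83 - 62*n) - 56*n^2 - 35*n + 91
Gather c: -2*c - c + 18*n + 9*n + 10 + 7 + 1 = -3*c + 27*n + 18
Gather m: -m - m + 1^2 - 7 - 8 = -2*m - 14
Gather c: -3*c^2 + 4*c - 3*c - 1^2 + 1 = -3*c^2 + c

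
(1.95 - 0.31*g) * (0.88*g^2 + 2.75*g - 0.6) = -0.2728*g^3 + 0.8635*g^2 + 5.5485*g - 1.17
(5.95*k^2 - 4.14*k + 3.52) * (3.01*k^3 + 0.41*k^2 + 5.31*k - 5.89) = 17.9095*k^5 - 10.0219*k^4 + 40.4923*k^3 - 55.5857*k^2 + 43.0758*k - 20.7328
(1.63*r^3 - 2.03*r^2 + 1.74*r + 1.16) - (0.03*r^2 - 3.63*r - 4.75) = 1.63*r^3 - 2.06*r^2 + 5.37*r + 5.91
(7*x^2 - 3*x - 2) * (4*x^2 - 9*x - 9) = 28*x^4 - 75*x^3 - 44*x^2 + 45*x + 18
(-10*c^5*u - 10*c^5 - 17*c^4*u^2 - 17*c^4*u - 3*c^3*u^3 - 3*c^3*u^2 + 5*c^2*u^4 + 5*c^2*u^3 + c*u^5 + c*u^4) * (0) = 0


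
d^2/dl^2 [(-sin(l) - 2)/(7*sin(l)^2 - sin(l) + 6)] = (49*sin(l)^5 + 399*sin(l)^4 - 392*sin(l)^3 - 916*sin(l)^2 + 384*sin(l) + 152)/(7*sin(l)^2 - sin(l) + 6)^3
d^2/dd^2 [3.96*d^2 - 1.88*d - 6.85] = 7.92000000000000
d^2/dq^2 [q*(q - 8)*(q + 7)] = 6*q - 2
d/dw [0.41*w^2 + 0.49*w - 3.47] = 0.82*w + 0.49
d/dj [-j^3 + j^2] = j*(2 - 3*j)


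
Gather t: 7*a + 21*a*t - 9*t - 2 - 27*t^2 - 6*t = 7*a - 27*t^2 + t*(21*a - 15) - 2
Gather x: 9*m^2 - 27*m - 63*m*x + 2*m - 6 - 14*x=9*m^2 - 25*m + x*(-63*m - 14) - 6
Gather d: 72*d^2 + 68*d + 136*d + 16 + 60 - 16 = 72*d^2 + 204*d + 60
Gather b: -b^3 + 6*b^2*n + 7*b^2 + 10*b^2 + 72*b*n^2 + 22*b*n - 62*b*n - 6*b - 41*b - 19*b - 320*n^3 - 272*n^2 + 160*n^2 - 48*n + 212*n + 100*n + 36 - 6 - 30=-b^3 + b^2*(6*n + 17) + b*(72*n^2 - 40*n - 66) - 320*n^3 - 112*n^2 + 264*n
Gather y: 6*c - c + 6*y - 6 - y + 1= 5*c + 5*y - 5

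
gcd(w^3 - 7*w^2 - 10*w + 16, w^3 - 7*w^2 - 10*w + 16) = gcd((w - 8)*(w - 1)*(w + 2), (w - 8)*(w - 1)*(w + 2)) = w^3 - 7*w^2 - 10*w + 16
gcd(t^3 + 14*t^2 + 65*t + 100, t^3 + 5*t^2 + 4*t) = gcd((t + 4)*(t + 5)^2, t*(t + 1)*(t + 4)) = t + 4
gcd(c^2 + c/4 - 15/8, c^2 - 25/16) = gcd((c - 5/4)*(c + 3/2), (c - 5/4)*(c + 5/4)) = c - 5/4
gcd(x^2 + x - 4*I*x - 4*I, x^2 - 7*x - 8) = x + 1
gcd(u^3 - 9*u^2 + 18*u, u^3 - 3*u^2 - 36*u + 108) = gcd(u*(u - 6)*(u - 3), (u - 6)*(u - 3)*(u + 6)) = u^2 - 9*u + 18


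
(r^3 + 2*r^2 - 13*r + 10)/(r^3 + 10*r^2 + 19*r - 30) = (r - 2)/(r + 6)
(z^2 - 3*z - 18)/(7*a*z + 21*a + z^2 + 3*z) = (z - 6)/(7*a + z)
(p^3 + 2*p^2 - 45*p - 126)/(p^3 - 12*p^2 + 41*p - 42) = (p^2 + 9*p + 18)/(p^2 - 5*p + 6)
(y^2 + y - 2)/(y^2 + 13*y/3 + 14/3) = 3*(y - 1)/(3*y + 7)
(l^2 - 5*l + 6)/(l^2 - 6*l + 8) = (l - 3)/(l - 4)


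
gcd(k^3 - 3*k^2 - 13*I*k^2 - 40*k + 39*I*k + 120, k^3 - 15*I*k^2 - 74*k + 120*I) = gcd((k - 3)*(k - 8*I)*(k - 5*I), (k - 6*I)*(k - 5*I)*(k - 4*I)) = k - 5*I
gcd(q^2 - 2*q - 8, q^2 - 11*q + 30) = 1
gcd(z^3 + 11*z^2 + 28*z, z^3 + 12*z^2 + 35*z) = z^2 + 7*z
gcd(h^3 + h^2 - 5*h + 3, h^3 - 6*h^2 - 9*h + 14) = h - 1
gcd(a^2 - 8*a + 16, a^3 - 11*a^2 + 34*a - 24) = a - 4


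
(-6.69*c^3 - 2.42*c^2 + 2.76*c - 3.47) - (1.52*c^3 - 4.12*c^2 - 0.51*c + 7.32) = -8.21*c^3 + 1.7*c^2 + 3.27*c - 10.79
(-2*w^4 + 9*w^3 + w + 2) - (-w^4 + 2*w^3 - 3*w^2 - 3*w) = -w^4 + 7*w^3 + 3*w^2 + 4*w + 2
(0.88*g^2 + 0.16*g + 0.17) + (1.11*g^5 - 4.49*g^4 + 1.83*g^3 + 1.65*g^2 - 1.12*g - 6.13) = 1.11*g^5 - 4.49*g^4 + 1.83*g^3 + 2.53*g^2 - 0.96*g - 5.96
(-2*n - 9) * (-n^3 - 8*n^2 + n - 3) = 2*n^4 + 25*n^3 + 70*n^2 - 3*n + 27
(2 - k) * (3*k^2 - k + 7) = -3*k^3 + 7*k^2 - 9*k + 14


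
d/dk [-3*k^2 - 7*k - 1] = -6*k - 7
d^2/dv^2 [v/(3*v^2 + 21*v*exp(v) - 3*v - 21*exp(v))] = (2*v*(7*v*exp(v) + 2*v - 1)^2 + (v^2 + 7*v*exp(v) - v - 7*exp(v))*(-v*(7*v*exp(v) + 7*exp(v) + 2) - 14*v*exp(v) - 4*v + 2))/(3*(v^2 + 7*v*exp(v) - v - 7*exp(v))^3)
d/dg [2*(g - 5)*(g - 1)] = 4*g - 12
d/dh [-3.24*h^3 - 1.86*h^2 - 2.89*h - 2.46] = -9.72*h^2 - 3.72*h - 2.89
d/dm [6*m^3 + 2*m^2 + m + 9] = 18*m^2 + 4*m + 1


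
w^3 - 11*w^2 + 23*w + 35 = (w - 7)*(w - 5)*(w + 1)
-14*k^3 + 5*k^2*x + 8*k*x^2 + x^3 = (-k + x)*(2*k + x)*(7*k + x)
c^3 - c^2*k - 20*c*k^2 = c*(c - 5*k)*(c + 4*k)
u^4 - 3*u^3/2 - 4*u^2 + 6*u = u*(u - 2)*(u - 3/2)*(u + 2)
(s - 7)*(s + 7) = s^2 - 49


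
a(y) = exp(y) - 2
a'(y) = exp(y)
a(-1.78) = -1.83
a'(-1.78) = 0.17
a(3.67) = 37.25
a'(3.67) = 39.25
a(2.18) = 6.85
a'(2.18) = 8.85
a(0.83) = 0.29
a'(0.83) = 2.29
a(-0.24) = -1.21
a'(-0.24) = 0.79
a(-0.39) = -1.32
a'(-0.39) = 0.68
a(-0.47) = -1.37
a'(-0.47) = 0.63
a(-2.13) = -1.88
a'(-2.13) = 0.12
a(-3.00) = -1.95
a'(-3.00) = 0.05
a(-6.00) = -2.00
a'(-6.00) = 0.00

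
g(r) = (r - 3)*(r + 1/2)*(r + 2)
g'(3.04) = 18.18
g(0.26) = -4.71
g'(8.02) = 178.44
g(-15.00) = -3393.00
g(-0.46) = -0.21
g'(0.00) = -6.50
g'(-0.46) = -5.41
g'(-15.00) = 683.50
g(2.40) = -7.66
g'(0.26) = -6.56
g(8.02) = 428.56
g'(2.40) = 8.38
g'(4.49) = 49.49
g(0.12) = -3.79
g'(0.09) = -6.57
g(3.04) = 0.71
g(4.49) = 48.25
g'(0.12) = -6.58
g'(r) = (r - 3)*(r + 1/2) + (r - 3)*(r + 2) + (r + 1/2)*(r + 2) = 3*r^2 - r - 13/2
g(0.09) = -3.59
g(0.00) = -3.00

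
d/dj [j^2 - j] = 2*j - 1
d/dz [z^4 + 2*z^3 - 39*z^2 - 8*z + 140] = 4*z^3 + 6*z^2 - 78*z - 8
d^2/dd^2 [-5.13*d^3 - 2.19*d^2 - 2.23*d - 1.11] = -30.78*d - 4.38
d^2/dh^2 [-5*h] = 0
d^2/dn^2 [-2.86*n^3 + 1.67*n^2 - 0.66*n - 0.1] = 3.34 - 17.16*n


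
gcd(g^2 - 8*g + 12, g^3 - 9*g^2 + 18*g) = g - 6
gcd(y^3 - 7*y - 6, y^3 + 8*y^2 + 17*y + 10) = y^2 + 3*y + 2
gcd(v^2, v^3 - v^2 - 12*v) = v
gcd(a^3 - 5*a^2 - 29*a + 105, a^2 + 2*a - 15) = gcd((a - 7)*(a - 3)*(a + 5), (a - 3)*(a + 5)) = a^2 + 2*a - 15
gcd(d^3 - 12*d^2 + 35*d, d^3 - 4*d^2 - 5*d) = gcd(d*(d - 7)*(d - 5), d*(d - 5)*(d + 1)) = d^2 - 5*d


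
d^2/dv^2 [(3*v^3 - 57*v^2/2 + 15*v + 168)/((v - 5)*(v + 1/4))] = 108*(-58*v^3 + 534*v^2 - 2754*v + 4583)/(64*v^6 - 912*v^5 + 4092*v^4 - 4579*v^3 - 5115*v^2 - 1425*v - 125)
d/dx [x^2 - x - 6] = 2*x - 1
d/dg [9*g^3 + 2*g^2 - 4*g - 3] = 27*g^2 + 4*g - 4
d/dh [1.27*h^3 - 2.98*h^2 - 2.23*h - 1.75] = 3.81*h^2 - 5.96*h - 2.23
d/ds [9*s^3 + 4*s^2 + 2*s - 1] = 27*s^2 + 8*s + 2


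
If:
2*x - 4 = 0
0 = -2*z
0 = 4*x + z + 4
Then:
No Solution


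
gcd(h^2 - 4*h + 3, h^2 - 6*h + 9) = h - 3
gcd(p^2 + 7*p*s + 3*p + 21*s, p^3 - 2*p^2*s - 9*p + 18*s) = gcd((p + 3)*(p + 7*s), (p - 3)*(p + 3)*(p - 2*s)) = p + 3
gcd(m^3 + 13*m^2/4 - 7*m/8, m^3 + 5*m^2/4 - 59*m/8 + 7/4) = m^2 + 13*m/4 - 7/8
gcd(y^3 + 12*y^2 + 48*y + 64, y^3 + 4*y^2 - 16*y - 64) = y^2 + 8*y + 16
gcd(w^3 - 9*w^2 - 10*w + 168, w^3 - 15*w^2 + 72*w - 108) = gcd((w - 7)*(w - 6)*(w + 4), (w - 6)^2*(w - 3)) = w - 6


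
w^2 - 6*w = w*(w - 6)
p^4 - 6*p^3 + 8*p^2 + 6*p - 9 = (p - 3)^2*(p - 1)*(p + 1)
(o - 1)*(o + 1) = o^2 - 1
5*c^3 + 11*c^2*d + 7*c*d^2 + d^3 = (c + d)^2*(5*c + d)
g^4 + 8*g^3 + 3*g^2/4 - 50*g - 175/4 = (g - 5/2)*(g + 1)*(g + 5/2)*(g + 7)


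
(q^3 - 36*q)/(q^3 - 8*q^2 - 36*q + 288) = q/(q - 8)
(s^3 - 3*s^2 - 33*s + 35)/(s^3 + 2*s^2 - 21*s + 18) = (s^2 - 2*s - 35)/(s^2 + 3*s - 18)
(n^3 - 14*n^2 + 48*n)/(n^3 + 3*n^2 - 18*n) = (n^2 - 14*n + 48)/(n^2 + 3*n - 18)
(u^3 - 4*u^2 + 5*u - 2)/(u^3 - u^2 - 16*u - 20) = (-u^3 + 4*u^2 - 5*u + 2)/(-u^3 + u^2 + 16*u + 20)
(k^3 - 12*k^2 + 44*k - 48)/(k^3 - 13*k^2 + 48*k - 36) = (k^2 - 6*k + 8)/(k^2 - 7*k + 6)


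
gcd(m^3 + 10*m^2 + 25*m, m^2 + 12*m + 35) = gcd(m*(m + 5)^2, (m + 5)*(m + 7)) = m + 5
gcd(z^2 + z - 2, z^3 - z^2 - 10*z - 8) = z + 2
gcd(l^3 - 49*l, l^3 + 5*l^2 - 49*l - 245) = l^2 - 49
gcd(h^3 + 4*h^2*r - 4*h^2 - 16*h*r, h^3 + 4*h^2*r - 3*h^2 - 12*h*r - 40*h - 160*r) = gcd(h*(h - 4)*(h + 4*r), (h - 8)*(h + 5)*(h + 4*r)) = h + 4*r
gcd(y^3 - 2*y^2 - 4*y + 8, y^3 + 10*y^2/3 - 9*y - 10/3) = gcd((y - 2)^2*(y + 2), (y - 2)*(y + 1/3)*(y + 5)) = y - 2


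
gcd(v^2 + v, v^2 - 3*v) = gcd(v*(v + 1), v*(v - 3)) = v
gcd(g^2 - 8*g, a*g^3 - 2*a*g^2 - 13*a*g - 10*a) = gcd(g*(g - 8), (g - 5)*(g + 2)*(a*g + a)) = 1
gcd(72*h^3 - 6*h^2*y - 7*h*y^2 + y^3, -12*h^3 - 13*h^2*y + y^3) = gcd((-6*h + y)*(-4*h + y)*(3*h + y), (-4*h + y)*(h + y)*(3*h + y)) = -12*h^2 - h*y + y^2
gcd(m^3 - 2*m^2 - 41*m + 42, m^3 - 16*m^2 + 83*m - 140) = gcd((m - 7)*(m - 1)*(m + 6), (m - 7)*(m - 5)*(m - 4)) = m - 7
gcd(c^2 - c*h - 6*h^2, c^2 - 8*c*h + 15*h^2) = c - 3*h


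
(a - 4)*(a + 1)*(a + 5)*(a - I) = a^4 + 2*a^3 - I*a^3 - 19*a^2 - 2*I*a^2 - 20*a + 19*I*a + 20*I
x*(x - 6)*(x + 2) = x^3 - 4*x^2 - 12*x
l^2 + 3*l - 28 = (l - 4)*(l + 7)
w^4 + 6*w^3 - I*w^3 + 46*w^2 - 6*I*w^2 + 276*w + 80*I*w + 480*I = (w + 6)*(w - 8*I)*(w + 2*I)*(w + 5*I)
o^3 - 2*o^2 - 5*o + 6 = (o - 3)*(o - 1)*(o + 2)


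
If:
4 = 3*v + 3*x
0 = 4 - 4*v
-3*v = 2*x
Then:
No Solution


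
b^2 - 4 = (b - 2)*(b + 2)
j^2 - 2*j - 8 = (j - 4)*(j + 2)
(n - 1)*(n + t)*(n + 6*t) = n^3 + 7*n^2*t - n^2 + 6*n*t^2 - 7*n*t - 6*t^2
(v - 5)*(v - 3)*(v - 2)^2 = v^4 - 12*v^3 + 51*v^2 - 92*v + 60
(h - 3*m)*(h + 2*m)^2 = h^3 + h^2*m - 8*h*m^2 - 12*m^3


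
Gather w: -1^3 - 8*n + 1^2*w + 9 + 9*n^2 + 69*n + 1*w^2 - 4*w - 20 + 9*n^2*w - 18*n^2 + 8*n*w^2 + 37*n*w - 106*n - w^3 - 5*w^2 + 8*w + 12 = -9*n^2 - 45*n - w^3 + w^2*(8*n - 4) + w*(9*n^2 + 37*n + 5)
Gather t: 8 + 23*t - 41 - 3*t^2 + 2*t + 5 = -3*t^2 + 25*t - 28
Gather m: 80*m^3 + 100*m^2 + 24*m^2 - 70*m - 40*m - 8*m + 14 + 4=80*m^3 + 124*m^2 - 118*m + 18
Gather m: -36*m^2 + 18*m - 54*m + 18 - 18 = -36*m^2 - 36*m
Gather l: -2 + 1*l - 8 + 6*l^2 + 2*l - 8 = 6*l^2 + 3*l - 18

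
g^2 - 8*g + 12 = (g - 6)*(g - 2)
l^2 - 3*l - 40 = (l - 8)*(l + 5)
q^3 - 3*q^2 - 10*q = q*(q - 5)*(q + 2)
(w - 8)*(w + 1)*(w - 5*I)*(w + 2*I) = w^4 - 7*w^3 - 3*I*w^3 + 2*w^2 + 21*I*w^2 - 70*w + 24*I*w - 80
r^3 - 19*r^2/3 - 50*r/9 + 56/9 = (r - 7)*(r - 2/3)*(r + 4/3)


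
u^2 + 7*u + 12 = (u + 3)*(u + 4)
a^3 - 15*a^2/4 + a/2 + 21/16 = (a - 7/2)*(a - 3/4)*(a + 1/2)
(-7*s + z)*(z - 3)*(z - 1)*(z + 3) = -7*s*z^3 + 7*s*z^2 + 63*s*z - 63*s + z^4 - z^3 - 9*z^2 + 9*z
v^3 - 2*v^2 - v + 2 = (v - 2)*(v - 1)*(v + 1)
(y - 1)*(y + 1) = y^2 - 1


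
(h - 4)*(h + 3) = h^2 - h - 12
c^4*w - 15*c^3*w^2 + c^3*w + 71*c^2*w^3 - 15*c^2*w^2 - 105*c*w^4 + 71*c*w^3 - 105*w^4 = (c - 7*w)*(c - 5*w)*(c - 3*w)*(c*w + w)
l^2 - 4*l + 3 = (l - 3)*(l - 1)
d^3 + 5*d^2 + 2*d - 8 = (d - 1)*(d + 2)*(d + 4)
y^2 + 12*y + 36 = (y + 6)^2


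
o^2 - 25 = (o - 5)*(o + 5)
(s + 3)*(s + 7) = s^2 + 10*s + 21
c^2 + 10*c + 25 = (c + 5)^2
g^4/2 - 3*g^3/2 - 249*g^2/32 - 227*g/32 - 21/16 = (g/2 + 1/2)*(g - 6)*(g + 1/4)*(g + 7/4)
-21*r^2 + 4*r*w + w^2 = (-3*r + w)*(7*r + w)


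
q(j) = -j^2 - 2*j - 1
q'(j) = -2*j - 2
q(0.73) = -2.99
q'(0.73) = -3.46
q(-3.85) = -8.12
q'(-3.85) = 5.70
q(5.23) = -38.81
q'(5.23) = -12.46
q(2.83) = -14.67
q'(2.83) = -7.66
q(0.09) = -1.19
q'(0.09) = -2.18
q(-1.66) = -0.44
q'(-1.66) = 1.32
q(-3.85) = -8.12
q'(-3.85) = 5.70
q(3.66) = -21.72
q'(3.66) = -9.32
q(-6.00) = -25.00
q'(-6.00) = 10.00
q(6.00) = -49.00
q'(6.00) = -14.00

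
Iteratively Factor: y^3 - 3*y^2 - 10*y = (y - 5)*(y^2 + 2*y) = (y - 5)*(y + 2)*(y)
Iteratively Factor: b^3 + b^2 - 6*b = (b + 3)*(b^2 - 2*b) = (b - 2)*(b + 3)*(b)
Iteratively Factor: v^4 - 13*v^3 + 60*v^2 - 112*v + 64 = (v - 4)*(v^3 - 9*v^2 + 24*v - 16) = (v - 4)*(v - 1)*(v^2 - 8*v + 16) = (v - 4)^2*(v - 1)*(v - 4)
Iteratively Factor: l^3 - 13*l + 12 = (l + 4)*(l^2 - 4*l + 3) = (l - 3)*(l + 4)*(l - 1)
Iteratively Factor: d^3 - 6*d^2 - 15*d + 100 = (d - 5)*(d^2 - d - 20) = (d - 5)^2*(d + 4)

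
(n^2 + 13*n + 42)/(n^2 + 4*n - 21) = (n + 6)/(n - 3)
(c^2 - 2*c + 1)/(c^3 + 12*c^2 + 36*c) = (c^2 - 2*c + 1)/(c*(c^2 + 12*c + 36))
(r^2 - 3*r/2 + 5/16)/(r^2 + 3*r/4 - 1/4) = (r - 5/4)/(r + 1)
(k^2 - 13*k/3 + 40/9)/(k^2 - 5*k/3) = (k - 8/3)/k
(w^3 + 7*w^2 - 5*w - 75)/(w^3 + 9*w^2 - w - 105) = (w + 5)/(w + 7)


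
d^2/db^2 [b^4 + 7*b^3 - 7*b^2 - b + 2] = 12*b^2 + 42*b - 14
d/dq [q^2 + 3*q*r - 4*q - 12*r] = 2*q + 3*r - 4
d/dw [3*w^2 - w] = 6*w - 1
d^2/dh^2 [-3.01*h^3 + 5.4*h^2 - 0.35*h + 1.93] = 10.8 - 18.06*h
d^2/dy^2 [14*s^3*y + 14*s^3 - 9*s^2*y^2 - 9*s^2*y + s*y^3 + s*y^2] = 2*s*(-9*s + 3*y + 1)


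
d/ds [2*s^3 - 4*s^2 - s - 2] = 6*s^2 - 8*s - 1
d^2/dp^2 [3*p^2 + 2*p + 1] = 6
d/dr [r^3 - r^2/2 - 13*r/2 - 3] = 3*r^2 - r - 13/2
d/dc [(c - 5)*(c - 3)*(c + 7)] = 3*c^2 - 2*c - 41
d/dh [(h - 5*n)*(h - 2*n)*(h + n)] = 3*h^2 - 12*h*n + 3*n^2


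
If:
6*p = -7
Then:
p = -7/6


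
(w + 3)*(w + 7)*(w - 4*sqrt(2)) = w^3 - 4*sqrt(2)*w^2 + 10*w^2 - 40*sqrt(2)*w + 21*w - 84*sqrt(2)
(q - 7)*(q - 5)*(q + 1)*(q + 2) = q^4 - 9*q^3 + q^2 + 81*q + 70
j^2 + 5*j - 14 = (j - 2)*(j + 7)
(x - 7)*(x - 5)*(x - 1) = x^3 - 13*x^2 + 47*x - 35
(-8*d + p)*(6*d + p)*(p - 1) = -48*d^2*p + 48*d^2 - 2*d*p^2 + 2*d*p + p^3 - p^2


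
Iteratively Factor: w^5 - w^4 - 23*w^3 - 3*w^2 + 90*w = (w - 2)*(w^4 + w^3 - 21*w^2 - 45*w) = (w - 2)*(w + 3)*(w^3 - 2*w^2 - 15*w) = (w - 2)*(w + 3)^2*(w^2 - 5*w) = (w - 5)*(w - 2)*(w + 3)^2*(w)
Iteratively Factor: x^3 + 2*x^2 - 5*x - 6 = (x - 2)*(x^2 + 4*x + 3) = (x - 2)*(x + 3)*(x + 1)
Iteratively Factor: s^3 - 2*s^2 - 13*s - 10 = (s + 2)*(s^2 - 4*s - 5) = (s - 5)*(s + 2)*(s + 1)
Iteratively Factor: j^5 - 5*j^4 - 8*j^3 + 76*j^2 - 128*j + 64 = (j - 2)*(j^4 - 3*j^3 - 14*j^2 + 48*j - 32) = (j - 2)*(j - 1)*(j^3 - 2*j^2 - 16*j + 32) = (j - 2)*(j - 1)*(j + 4)*(j^2 - 6*j + 8) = (j - 2)^2*(j - 1)*(j + 4)*(j - 4)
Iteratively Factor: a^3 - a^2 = (a - 1)*(a^2) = a*(a - 1)*(a)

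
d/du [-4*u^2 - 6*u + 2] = -8*u - 6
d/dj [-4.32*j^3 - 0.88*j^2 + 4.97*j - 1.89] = -12.96*j^2 - 1.76*j + 4.97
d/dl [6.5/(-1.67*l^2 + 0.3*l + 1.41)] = (21.71*l - 1.95)/(-1.67*l^2 + 0.3*l + 1.41)^2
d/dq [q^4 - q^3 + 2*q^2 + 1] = q*(4*q^2 - 3*q + 4)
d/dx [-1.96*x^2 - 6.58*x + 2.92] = -3.92*x - 6.58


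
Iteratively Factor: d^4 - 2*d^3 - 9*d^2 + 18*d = (d - 3)*(d^3 + d^2 - 6*d) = (d - 3)*(d + 3)*(d^2 - 2*d) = (d - 3)*(d - 2)*(d + 3)*(d)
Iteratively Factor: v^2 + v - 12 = (v + 4)*(v - 3)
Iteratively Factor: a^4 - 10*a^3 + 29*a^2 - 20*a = (a - 4)*(a^3 - 6*a^2 + 5*a) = (a - 5)*(a - 4)*(a^2 - a) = a*(a - 5)*(a - 4)*(a - 1)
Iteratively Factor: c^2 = (c)*(c)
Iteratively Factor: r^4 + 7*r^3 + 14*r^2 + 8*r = (r + 1)*(r^3 + 6*r^2 + 8*r) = r*(r + 1)*(r^2 + 6*r + 8) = r*(r + 1)*(r + 2)*(r + 4)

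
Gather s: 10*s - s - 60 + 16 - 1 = 9*s - 45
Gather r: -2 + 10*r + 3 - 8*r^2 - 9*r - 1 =-8*r^2 + r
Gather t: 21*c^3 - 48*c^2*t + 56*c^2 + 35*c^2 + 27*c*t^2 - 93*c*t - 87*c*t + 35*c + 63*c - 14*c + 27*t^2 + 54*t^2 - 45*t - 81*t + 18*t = 21*c^3 + 91*c^2 + 84*c + t^2*(27*c + 81) + t*(-48*c^2 - 180*c - 108)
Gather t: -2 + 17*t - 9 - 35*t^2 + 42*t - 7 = -35*t^2 + 59*t - 18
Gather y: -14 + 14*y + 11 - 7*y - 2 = 7*y - 5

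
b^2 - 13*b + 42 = (b - 7)*(b - 6)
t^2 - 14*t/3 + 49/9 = (t - 7/3)^2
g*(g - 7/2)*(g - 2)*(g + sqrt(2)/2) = g^4 - 11*g^3/2 + sqrt(2)*g^3/2 - 11*sqrt(2)*g^2/4 + 7*g^2 + 7*sqrt(2)*g/2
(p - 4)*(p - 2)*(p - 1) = p^3 - 7*p^2 + 14*p - 8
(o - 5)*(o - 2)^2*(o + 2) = o^4 - 7*o^3 + 6*o^2 + 28*o - 40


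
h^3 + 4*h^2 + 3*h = h*(h + 1)*(h + 3)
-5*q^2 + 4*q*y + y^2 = (-q + y)*(5*q + y)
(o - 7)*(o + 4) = o^2 - 3*o - 28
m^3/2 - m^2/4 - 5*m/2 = m*(m/2 + 1)*(m - 5/2)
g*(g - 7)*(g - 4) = g^3 - 11*g^2 + 28*g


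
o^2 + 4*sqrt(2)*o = o*(o + 4*sqrt(2))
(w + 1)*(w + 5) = w^2 + 6*w + 5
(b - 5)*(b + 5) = b^2 - 25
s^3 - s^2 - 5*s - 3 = (s - 3)*(s + 1)^2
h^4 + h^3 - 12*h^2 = h^2*(h - 3)*(h + 4)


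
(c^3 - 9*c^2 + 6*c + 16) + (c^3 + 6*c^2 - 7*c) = 2*c^3 - 3*c^2 - c + 16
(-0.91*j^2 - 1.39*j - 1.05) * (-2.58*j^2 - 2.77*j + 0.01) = 2.3478*j^4 + 6.1069*j^3 + 6.5502*j^2 + 2.8946*j - 0.0105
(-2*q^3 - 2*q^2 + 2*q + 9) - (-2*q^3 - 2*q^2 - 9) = 2*q + 18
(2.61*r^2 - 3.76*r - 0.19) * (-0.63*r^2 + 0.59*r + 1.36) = -1.6443*r^4 + 3.9087*r^3 + 1.4509*r^2 - 5.2257*r - 0.2584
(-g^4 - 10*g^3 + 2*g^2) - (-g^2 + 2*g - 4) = -g^4 - 10*g^3 + 3*g^2 - 2*g + 4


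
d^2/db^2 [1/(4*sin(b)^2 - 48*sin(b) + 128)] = (-sin(b)^4 + 9*sin(b)^3 - 5*sin(b)^2/2 - 114*sin(b) + 56)/(sin(b)^2 - 12*sin(b) + 32)^3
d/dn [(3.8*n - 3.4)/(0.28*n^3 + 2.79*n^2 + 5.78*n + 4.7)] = (-2.128*n^3 - 7.746*n^2 + 18.972*n + 37.512)/(0.0784*n^6 + 1.5624*n^5 + 11.0209*n^4 + 34.8844*n^3 + 59.6344*n^2 + 54.332*n + 22.09)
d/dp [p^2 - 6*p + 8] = 2*p - 6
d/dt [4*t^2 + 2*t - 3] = 8*t + 2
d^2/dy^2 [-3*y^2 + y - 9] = -6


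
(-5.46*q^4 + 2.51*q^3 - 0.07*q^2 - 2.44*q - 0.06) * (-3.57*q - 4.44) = 19.4922*q^5 + 15.2817*q^4 - 10.8945*q^3 + 9.0216*q^2 + 11.0478*q + 0.2664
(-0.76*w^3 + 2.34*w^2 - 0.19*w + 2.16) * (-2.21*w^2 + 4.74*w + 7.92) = 1.6796*w^5 - 8.7738*w^4 + 5.4923*w^3 + 12.8586*w^2 + 8.7336*w + 17.1072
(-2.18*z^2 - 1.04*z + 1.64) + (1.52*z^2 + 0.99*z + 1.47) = -0.66*z^2 - 0.05*z + 3.11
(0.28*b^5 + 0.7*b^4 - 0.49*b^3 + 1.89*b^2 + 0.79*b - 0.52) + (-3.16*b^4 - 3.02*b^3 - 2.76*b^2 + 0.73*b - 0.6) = 0.28*b^5 - 2.46*b^4 - 3.51*b^3 - 0.87*b^2 + 1.52*b - 1.12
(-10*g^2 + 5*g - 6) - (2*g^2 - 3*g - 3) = -12*g^2 + 8*g - 3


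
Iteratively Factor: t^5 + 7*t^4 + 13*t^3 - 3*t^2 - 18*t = (t + 3)*(t^4 + 4*t^3 + t^2 - 6*t) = (t + 2)*(t + 3)*(t^3 + 2*t^2 - 3*t) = t*(t + 2)*(t + 3)*(t^2 + 2*t - 3) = t*(t + 2)*(t + 3)^2*(t - 1)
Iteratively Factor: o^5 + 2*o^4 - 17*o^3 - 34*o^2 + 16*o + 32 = (o + 1)*(o^4 + o^3 - 18*o^2 - 16*o + 32) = (o - 4)*(o + 1)*(o^3 + 5*o^2 + 2*o - 8) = (o - 4)*(o + 1)*(o + 4)*(o^2 + o - 2) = (o - 4)*(o - 1)*(o + 1)*(o + 4)*(o + 2)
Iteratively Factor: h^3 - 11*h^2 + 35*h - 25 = (h - 1)*(h^2 - 10*h + 25) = (h - 5)*(h - 1)*(h - 5)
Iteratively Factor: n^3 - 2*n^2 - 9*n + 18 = (n + 3)*(n^2 - 5*n + 6) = (n - 2)*(n + 3)*(n - 3)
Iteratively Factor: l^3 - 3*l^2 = (l)*(l^2 - 3*l) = l*(l - 3)*(l)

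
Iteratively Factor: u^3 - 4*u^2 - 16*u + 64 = (u - 4)*(u^2 - 16) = (u - 4)^2*(u + 4)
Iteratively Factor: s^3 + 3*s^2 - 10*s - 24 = (s - 3)*(s^2 + 6*s + 8) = (s - 3)*(s + 4)*(s + 2)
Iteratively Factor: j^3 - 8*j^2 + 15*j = (j - 3)*(j^2 - 5*j) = j*(j - 3)*(j - 5)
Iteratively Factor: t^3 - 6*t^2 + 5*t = (t)*(t^2 - 6*t + 5) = t*(t - 1)*(t - 5)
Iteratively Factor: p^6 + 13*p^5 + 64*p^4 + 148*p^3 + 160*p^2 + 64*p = (p + 1)*(p^5 + 12*p^4 + 52*p^3 + 96*p^2 + 64*p) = (p + 1)*(p + 2)*(p^4 + 10*p^3 + 32*p^2 + 32*p) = (p + 1)*(p + 2)*(p + 4)*(p^3 + 6*p^2 + 8*p) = p*(p + 1)*(p + 2)*(p + 4)*(p^2 + 6*p + 8) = p*(p + 1)*(p + 2)^2*(p + 4)*(p + 4)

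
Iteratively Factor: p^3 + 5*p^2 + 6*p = (p + 3)*(p^2 + 2*p) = (p + 2)*(p + 3)*(p)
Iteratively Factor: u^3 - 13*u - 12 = (u + 1)*(u^2 - u - 12) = (u + 1)*(u + 3)*(u - 4)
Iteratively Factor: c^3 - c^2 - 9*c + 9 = (c - 1)*(c^2 - 9) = (c - 1)*(c + 3)*(c - 3)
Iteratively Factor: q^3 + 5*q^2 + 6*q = (q + 2)*(q^2 + 3*q) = (q + 2)*(q + 3)*(q)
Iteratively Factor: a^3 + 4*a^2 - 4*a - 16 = (a - 2)*(a^2 + 6*a + 8) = (a - 2)*(a + 2)*(a + 4)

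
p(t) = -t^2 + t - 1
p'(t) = 1 - 2*t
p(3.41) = -9.22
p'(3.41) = -5.82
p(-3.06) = -13.42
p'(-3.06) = 7.12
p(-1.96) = -6.80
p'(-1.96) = 4.92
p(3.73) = -11.18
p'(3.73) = -6.46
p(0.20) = -0.84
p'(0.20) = 0.60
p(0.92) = -0.93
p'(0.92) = -0.84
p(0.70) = -0.79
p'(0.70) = -0.40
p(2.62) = -5.24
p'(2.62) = -4.24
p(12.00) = -133.00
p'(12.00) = -23.00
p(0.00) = -1.00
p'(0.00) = 1.00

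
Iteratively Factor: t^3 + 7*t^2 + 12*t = (t)*(t^2 + 7*t + 12) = t*(t + 4)*(t + 3)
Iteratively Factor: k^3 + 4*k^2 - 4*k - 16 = (k + 2)*(k^2 + 2*k - 8) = (k - 2)*(k + 2)*(k + 4)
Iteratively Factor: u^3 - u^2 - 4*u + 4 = (u + 2)*(u^2 - 3*u + 2) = (u - 2)*(u + 2)*(u - 1)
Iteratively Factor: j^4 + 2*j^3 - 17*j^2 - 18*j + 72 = (j + 3)*(j^3 - j^2 - 14*j + 24) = (j - 3)*(j + 3)*(j^2 + 2*j - 8) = (j - 3)*(j - 2)*(j + 3)*(j + 4)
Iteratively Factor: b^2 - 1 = (b + 1)*(b - 1)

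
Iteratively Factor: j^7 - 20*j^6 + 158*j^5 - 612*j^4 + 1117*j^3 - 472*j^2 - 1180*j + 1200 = (j - 2)*(j^6 - 18*j^5 + 122*j^4 - 368*j^3 + 381*j^2 + 290*j - 600) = (j - 5)*(j - 2)*(j^5 - 13*j^4 + 57*j^3 - 83*j^2 - 34*j + 120) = (j - 5)*(j - 3)*(j - 2)*(j^4 - 10*j^3 + 27*j^2 - 2*j - 40) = (j - 5)*(j - 3)*(j - 2)^2*(j^3 - 8*j^2 + 11*j + 20) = (j - 5)*(j - 3)*(j - 2)^2*(j + 1)*(j^2 - 9*j + 20) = (j - 5)*(j - 4)*(j - 3)*(j - 2)^2*(j + 1)*(j - 5)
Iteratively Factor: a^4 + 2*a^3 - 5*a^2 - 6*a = (a)*(a^3 + 2*a^2 - 5*a - 6) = a*(a + 1)*(a^2 + a - 6) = a*(a - 2)*(a + 1)*(a + 3)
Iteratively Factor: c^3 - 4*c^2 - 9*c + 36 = (c + 3)*(c^2 - 7*c + 12) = (c - 3)*(c + 3)*(c - 4)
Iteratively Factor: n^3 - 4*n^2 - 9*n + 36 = (n - 3)*(n^2 - n - 12) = (n - 4)*(n - 3)*(n + 3)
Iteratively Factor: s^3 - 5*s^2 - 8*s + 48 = (s - 4)*(s^2 - s - 12) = (s - 4)*(s + 3)*(s - 4)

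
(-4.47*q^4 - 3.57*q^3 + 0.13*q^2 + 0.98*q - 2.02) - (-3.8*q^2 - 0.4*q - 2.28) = -4.47*q^4 - 3.57*q^3 + 3.93*q^2 + 1.38*q + 0.26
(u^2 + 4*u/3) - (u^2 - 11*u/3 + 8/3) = 5*u - 8/3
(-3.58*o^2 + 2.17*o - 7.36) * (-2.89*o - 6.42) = 10.3462*o^3 + 16.7123*o^2 + 7.339*o + 47.2512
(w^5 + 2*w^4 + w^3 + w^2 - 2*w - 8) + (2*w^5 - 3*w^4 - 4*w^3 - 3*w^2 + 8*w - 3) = 3*w^5 - w^4 - 3*w^3 - 2*w^2 + 6*w - 11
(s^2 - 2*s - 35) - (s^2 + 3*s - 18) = -5*s - 17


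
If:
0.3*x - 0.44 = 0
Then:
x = 1.47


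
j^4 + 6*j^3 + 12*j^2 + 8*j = j*(j + 2)^3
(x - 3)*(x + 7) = x^2 + 4*x - 21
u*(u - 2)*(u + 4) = u^3 + 2*u^2 - 8*u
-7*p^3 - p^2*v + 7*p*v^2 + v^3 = (-p + v)*(p + v)*(7*p + v)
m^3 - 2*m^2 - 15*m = m*(m - 5)*(m + 3)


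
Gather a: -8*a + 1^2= 1 - 8*a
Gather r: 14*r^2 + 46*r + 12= 14*r^2 + 46*r + 12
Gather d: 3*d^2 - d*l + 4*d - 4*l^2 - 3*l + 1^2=3*d^2 + d*(4 - l) - 4*l^2 - 3*l + 1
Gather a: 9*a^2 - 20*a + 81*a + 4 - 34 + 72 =9*a^2 + 61*a + 42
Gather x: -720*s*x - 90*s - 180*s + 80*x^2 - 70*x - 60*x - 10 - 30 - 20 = -270*s + 80*x^2 + x*(-720*s - 130) - 60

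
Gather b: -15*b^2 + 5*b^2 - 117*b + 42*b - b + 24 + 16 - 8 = -10*b^2 - 76*b + 32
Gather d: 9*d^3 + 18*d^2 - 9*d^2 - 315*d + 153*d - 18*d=9*d^3 + 9*d^2 - 180*d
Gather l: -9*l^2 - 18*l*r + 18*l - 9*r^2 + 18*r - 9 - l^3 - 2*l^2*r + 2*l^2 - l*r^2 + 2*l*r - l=-l^3 + l^2*(-2*r - 7) + l*(-r^2 - 16*r + 17) - 9*r^2 + 18*r - 9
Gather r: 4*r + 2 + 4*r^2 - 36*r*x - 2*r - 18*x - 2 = 4*r^2 + r*(2 - 36*x) - 18*x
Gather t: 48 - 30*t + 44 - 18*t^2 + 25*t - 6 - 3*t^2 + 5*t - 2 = 84 - 21*t^2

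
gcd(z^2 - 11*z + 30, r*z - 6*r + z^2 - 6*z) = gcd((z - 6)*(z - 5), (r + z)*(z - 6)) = z - 6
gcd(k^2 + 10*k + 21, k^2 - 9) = k + 3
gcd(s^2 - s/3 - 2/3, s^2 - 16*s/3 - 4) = s + 2/3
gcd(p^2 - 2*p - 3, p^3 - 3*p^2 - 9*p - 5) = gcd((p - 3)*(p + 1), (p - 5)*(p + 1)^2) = p + 1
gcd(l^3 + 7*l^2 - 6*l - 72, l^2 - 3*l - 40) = 1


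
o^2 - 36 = (o - 6)*(o + 6)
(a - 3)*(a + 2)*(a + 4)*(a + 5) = a^4 + 8*a^3 + 5*a^2 - 74*a - 120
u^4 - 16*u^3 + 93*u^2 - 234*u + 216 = (u - 6)*(u - 4)*(u - 3)^2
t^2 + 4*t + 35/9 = (t + 5/3)*(t + 7/3)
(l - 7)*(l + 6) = l^2 - l - 42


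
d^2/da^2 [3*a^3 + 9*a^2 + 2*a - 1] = 18*a + 18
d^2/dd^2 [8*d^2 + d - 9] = 16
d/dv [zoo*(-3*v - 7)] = zoo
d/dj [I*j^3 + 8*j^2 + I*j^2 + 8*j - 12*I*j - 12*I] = 3*I*j^2 + 2*j*(8 + I) + 8 - 12*I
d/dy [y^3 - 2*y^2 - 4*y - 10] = 3*y^2 - 4*y - 4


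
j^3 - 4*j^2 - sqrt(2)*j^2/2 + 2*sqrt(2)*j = j*(j - 4)*(j - sqrt(2)/2)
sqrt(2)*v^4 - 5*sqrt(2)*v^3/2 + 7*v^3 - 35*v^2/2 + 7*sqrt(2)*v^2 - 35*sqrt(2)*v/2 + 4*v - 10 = (v - 5/2)*(v + sqrt(2))*(v + 2*sqrt(2))*(sqrt(2)*v + 1)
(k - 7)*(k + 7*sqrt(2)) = k^2 - 7*k + 7*sqrt(2)*k - 49*sqrt(2)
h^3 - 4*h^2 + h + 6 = (h - 3)*(h - 2)*(h + 1)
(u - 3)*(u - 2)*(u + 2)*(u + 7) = u^4 + 4*u^3 - 25*u^2 - 16*u + 84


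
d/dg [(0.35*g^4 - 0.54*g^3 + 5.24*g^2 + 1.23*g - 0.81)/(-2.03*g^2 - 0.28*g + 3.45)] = (-1.421*g^5 + 0.8022*g^4 + 5.1324*g^3 - 4.5593*g^2 + 32.8674*g + 4.0167)/(4.1209*g^4 + 1.1368*g^3 - 13.9286*g^2 - 1.932*g + 11.9025)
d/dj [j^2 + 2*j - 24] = 2*j + 2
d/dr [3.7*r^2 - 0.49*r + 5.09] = 7.4*r - 0.49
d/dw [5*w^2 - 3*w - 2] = 10*w - 3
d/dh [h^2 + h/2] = 2*h + 1/2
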